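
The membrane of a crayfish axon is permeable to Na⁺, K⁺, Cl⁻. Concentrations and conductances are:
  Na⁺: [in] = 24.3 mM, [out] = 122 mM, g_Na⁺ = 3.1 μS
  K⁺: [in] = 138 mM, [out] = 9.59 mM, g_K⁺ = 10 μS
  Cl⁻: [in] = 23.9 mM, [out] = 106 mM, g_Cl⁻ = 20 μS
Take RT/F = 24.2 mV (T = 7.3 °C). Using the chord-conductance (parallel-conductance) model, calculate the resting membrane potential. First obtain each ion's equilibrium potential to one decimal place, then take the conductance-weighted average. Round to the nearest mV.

-38 mV

E_Na⁺ = (24.2/1)·ln(122/24.3) = 39.0 mV
E_K⁺ = (24.2/1)·ln(9.59/138) = -64.5 mV
E_Cl⁻ = (24.2/-1)·ln(106/23.9) = -36.0 mV
Vm = (Σ gᵢEᵢ)/(Σ gᵢ) = (3.1·39.0 + 10·-64.5 + 20·-36.0) / (3.1 + 10 + 20)
= -1244.10 / 33.1 = -37.59 mV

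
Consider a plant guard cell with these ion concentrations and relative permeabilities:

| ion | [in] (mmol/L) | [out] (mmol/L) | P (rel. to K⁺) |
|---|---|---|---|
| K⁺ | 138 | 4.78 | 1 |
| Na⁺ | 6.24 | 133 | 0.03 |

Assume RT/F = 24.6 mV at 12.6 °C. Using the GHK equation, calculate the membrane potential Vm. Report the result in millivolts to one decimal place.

Vm = 24.6 · ln[(Σ P·[cation]ₒ + Σ P·[anion]ᵢ) / (Σ P·[cation]ᵢ + Σ P·[anion]ₒ)]
Numerator = 1×4.78 + 0.03×133 = 8.77
Denominator = 1×138 + 0.03×6.24 = 138.2
Vm = 24.6 · ln(0.063465) = 24.6 × (-2.7573) = -67.83 mV

-67.8 mV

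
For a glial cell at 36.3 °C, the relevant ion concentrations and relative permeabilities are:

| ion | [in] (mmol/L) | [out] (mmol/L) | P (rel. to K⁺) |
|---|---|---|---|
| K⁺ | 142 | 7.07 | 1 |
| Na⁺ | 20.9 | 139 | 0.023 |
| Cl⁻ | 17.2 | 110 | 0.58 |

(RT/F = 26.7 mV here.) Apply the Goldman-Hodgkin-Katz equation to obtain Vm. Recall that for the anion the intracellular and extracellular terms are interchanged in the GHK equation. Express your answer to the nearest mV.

Vm = 26.7 · ln[(Σ P·[cation]ₒ + Σ P·[anion]ᵢ) / (Σ P·[cation]ᵢ + Σ P·[anion]ₒ)]
Numerator = 1×7.07 + 0.023×139 + 0.58×17.2 = 20.24
Denominator = 1×142 + 0.023×20.9 + 0.58×110 = 206.3
Vm = 26.7 · ln(0.098133) = 26.7 × (-2.3214) = -61.98 mV

-62 mV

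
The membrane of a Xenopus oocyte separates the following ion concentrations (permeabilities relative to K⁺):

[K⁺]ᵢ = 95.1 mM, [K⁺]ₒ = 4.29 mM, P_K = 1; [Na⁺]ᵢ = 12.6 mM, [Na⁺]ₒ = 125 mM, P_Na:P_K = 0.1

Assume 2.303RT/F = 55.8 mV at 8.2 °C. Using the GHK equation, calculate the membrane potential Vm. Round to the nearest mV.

-42 mV

Vm = 55.8 · log₁₀[(Σ P·[cation]ₒ + Σ P·[anion]ᵢ) / (Σ P·[cation]ᵢ + Σ P·[anion]ₒ)]
Numerator = 1×4.29 + 0.1×125 = 16.79
Denominator = 1×95.1 + 0.1×12.6 = 96.36
Vm = 55.8 · log₁₀(0.17424) = 55.8 × (-0.7588) = -42.34 mV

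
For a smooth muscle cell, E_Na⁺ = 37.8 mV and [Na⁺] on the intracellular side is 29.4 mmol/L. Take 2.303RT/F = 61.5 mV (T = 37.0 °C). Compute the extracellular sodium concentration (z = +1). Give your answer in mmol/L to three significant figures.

Nernst: E = (61.5/1) · log₁₀([out]/[in]), so log₁₀([out]/[in]) = 37.8 × 1 / 61.5 = 0.6146.
[out]/[in] = 10^(0.6146) = 4.118.
[out] = 4.118 × 29.4 = 121.1 mmol/L.

121 mmol/L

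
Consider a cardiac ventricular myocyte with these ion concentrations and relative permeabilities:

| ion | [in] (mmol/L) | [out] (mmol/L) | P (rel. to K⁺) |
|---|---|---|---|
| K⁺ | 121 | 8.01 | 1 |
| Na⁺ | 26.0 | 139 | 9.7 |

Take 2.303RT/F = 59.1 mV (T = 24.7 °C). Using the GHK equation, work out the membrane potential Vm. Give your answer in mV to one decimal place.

33.1 mV

Vm = 59.1 · log₁₀[(Σ P·[cation]ₒ + Σ P·[anion]ᵢ) / (Σ P·[cation]ᵢ + Σ P·[anion]ₒ)]
Numerator = 1×8.01 + 9.7×139 = 1356
Denominator = 1×121 + 9.7×26.0 = 373.2
Vm = 59.1 · log₁₀(3.6343) = 59.1 × (0.5604) = 33.12 mV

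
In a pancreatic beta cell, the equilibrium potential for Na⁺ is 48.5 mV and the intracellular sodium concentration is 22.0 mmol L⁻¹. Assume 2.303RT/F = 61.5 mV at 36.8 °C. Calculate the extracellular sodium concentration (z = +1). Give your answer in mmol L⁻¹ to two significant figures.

Nernst: E = (61.5/1) · log₁₀([out]/[in]), so log₁₀([out]/[in]) = 48.5 × 1 / 61.5 = 0.7886.
[out]/[in] = 10^(0.7886) = 6.146.
[out] = 6.146 × 22.0 = 135.2 mmol L⁻¹.

140 mmol L⁻¹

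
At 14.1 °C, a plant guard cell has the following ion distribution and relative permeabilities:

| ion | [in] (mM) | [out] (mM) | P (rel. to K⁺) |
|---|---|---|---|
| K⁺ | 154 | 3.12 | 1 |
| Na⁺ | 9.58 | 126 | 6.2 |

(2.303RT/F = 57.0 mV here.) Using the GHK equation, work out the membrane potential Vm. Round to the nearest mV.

Vm = 57.0 · log₁₀[(Σ P·[cation]ₒ + Σ P·[anion]ᵢ) / (Σ P·[cation]ᵢ + Σ P·[anion]ₒ)]
Numerator = 1×3.12 + 6.2×126 = 784.3
Denominator = 1×154 + 6.2×9.58 = 213.4
Vm = 57.0 · log₁₀(3.6754) = 57.0 × (0.5653) = 32.22 mV

32 mV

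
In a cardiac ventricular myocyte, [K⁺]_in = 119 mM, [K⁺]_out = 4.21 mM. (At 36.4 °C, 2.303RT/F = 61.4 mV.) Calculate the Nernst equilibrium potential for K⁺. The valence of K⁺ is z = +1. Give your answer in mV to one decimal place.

-89.1 mV

E = (61.4/z) · log₁₀([K⁺]_out/[K⁺]_in) with z = +1.
= (61.4/1) · log₁₀(4.21/119) = 61.40 · log₁₀(0.03538)
= 61.40 · (-1.4513) = -89.11 mV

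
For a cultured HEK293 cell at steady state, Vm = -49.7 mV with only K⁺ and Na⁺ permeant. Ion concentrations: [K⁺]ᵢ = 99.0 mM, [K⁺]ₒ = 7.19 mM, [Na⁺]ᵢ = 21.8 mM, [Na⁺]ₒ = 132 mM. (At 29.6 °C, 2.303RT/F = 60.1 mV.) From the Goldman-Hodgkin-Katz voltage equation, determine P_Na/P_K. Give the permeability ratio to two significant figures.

0.059

Let α = P_Na/P_K. GHK: Vm = 60.1·log₁₀[(Kₒ + α·Naₒ)/(Kᵢ + α·Naᵢ)].
10^(Vm/60.1) = 10^(-49.7/60.1) = 0.14895
So 0.14895·(Kᵢ + α·Naᵢ) = Kₒ + α·Naₒ → α = (0.14895·99.0 − 7.19) / (132.0 − 0.14895·21.8)
α = (14.75 − 7.19) / (132.0 − 3.247) = 7.556/128.8 = 0.05869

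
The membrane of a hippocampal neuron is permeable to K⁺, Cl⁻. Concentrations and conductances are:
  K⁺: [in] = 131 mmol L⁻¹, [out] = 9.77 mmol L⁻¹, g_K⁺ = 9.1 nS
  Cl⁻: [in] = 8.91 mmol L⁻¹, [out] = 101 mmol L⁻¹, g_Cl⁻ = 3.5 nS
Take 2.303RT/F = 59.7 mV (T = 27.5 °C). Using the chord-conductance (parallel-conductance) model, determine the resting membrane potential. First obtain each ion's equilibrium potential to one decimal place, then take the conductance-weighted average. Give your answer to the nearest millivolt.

-66 mV

E_K⁺ = (59.7/1)·log₁₀(9.77/131) = -67.3 mV
E_Cl⁻ = (59.7/-1)·log₁₀(101/8.91) = -63.0 mV
Vm = (Σ gᵢEᵢ)/(Σ gᵢ) = (9.1·-67.3 + 3.5·-63.0) / (9.1 + 3.5)
= -832.93 / 12.6 = -66.11 mV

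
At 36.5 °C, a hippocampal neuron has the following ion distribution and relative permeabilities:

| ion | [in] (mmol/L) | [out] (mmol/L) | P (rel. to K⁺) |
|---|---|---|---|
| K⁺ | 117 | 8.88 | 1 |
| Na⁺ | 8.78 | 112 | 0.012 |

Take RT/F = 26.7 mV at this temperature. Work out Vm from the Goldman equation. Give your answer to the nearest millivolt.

Vm = 26.7 · ln[(Σ P·[cation]ₒ + Σ P·[anion]ᵢ) / (Σ P·[cation]ᵢ + Σ P·[anion]ₒ)]
Numerator = 1×8.88 + 0.012×112 = 10.22
Denominator = 1×117 + 0.012×8.78 = 117.1
Vm = 26.7 · ln(0.087306) = 26.7 × (-2.4383) = -65.10 mV

-65 mV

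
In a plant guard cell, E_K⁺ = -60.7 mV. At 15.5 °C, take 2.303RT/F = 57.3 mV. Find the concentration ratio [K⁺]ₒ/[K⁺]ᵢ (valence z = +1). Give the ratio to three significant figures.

log₁₀([out]/[in]) = E·z/(57.3) = -60.7 × 1 / 57.3 = -1.0593
[out]/[in] = 10^(-1.0593) = 0.08723

0.0872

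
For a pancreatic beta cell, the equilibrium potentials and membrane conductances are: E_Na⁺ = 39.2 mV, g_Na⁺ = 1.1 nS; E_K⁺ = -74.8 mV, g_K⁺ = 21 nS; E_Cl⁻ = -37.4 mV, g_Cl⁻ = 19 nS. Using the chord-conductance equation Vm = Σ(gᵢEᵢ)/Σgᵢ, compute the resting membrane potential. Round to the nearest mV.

-54 mV

Σ gᵢEᵢ = 1.1·(39.2) + 21·(-74.8) + 19·(-37.4) = -2238.28
Σ gᵢ = 1.1 + 21 + 19 = 41.1
Vm = -2238.28 / 41.1 = -54.46 mV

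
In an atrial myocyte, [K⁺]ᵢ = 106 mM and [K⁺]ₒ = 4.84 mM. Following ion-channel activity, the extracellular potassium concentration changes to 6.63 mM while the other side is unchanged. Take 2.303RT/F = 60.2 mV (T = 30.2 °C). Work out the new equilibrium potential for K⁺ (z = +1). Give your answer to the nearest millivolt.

After the shift: [K⁺]_out = 6.63, [K⁺]_in = 106 mM.
E_new = (60.2/1)·log₁₀(6.63/106) = 60.20 · (-1.2038) = -72.47 mV

-72 mV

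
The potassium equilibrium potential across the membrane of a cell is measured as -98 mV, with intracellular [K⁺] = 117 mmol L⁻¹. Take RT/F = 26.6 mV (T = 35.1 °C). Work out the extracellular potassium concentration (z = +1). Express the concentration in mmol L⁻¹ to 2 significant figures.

Nernst: E = (26.6/1) · ln([out]/[in]), so ln([out]/[in]) = -98.0 × 1 / 26.6 = -3.6842.
[out]/[in] = e^(-3.6842) = 0.02512.
[out] = 0.02512 × 117 = 2.939 mmol L⁻¹.

2.9 mmol L⁻¹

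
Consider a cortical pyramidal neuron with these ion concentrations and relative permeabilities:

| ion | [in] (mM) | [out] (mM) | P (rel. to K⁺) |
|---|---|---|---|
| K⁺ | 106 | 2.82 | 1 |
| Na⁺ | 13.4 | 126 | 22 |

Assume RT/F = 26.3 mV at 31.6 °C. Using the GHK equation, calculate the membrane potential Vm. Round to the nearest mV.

51 mV

Vm = 26.3 · ln[(Σ P·[cation]ₒ + Σ P·[anion]ᵢ) / (Σ P·[cation]ᵢ + Σ P·[anion]ₒ)]
Numerator = 1×2.82 + 22×126 = 2775
Denominator = 1×106 + 22×13.4 = 400.8
Vm = 26.3 · ln(6.9232) = 26.3 × (1.9349) = 50.89 mV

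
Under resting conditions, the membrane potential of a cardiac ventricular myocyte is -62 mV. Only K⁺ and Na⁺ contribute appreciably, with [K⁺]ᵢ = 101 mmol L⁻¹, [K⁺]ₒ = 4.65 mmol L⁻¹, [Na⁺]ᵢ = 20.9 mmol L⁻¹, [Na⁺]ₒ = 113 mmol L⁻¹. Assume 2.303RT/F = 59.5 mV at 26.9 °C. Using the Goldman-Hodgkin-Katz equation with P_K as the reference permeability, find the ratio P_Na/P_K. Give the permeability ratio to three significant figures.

0.0407

Let α = P_Na/P_K. GHK: Vm = 59.5·log₁₀[(Kₒ + α·Naₒ)/(Kᵢ + α·Naᵢ)].
10^(Vm/59.5) = 10^(-62.0/59.5) = 0.090779
So 0.090779·(Kᵢ + α·Naᵢ) = Kₒ + α·Naₒ → α = (0.090779·101.0 − 4.65) / (113.0 − 0.090779·20.9)
α = (9.169 − 4.65) / (113.0 − 1.897) = 4.519/111.1 = 0.04067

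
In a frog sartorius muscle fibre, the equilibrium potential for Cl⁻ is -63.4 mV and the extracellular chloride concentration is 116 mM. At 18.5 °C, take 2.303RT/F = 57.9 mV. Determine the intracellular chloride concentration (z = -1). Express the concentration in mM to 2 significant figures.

Nernst: E = (57.9/-1) · log₁₀([out]/[in]), so log₁₀([out]/[in]) = -63.4 × -1 / 57.9 = 1.0950.
[out]/[in] = 10^(1.0950) = 12.44.
[in] = 116 / 12.44 = 9.321 mM.

9.3 mM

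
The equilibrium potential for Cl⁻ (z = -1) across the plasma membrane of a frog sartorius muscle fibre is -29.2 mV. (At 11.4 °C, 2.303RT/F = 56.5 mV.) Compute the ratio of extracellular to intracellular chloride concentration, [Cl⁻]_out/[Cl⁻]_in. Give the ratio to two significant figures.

3.3

log₁₀([out]/[in]) = E·z/(56.5) = -29.2 × -1 / 56.5 = 0.5168
[out]/[in] = 10^(0.5168) = 3.287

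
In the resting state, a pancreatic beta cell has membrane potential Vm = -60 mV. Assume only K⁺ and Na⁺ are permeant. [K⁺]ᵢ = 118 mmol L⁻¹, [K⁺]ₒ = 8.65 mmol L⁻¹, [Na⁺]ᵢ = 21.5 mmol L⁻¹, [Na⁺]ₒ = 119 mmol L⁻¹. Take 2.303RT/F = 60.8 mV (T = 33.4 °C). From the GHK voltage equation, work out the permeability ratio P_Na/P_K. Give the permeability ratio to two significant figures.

0.030

Let α = P_Na/P_K. GHK: Vm = 60.8·log₁₀[(Kₒ + α·Naₒ)/(Kᵢ + α·Naᵢ)].
10^(Vm/60.8) = 10^(-60.0/60.8) = 0.10308
So 0.10308·(Kᵢ + α·Naᵢ) = Kₒ + α·Naₒ → α = (0.10308·118.0 − 8.65) / (119.0 − 0.10308·21.5)
α = (12.16 − 8.65) / (119.0 − 2.216) = 3.513/116.8 = 0.03008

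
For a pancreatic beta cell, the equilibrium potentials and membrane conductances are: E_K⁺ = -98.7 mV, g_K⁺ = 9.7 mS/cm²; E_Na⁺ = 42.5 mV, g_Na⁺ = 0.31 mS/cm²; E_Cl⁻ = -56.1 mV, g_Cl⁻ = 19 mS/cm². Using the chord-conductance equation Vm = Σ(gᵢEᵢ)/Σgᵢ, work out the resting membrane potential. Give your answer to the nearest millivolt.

-69 mV

Σ gᵢEᵢ = 9.7·(-98.7) + 0.31·(42.5) + 19·(-56.1) = -2010.12
Σ gᵢ = 9.7 + 0.31 + 19 = 29.01
Vm = -2010.12 / 29.01 = -69.29 mV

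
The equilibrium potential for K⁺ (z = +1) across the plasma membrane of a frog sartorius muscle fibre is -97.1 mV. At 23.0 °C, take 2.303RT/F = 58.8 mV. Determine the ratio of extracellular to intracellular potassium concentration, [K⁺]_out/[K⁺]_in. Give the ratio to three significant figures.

log₁₀([out]/[in]) = E·z/(58.8) = -97.1 × 1 / 58.8 = -1.6514
[out]/[in] = 10^(-1.6514) = 0.02232

0.0223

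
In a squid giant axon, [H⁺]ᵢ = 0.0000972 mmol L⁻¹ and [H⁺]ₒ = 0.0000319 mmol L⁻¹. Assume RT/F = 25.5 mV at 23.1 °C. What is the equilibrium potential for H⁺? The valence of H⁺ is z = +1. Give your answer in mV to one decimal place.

-28.4 mV

E = (25.5/z) · ln([H⁺]_out/[H⁺]_in) with z = +1.
= (25.5/1) · ln(0.0000319/0.0000972) = 25.50 · ln(0.3282)
= 25.50 · (-1.1142) = -28.41 mV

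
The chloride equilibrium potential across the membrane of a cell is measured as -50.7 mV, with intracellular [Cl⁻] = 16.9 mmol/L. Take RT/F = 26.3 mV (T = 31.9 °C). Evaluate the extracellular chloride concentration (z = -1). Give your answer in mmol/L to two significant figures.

120 mmol/L

Nernst: E = (26.3/-1) · ln([out]/[in]), so ln([out]/[in]) = -50.7 × -1 / 26.3 = 1.9278.
[out]/[in] = e^(1.9278) = 6.874.
[out] = 6.874 × 16.9 = 116.2 mmol/L.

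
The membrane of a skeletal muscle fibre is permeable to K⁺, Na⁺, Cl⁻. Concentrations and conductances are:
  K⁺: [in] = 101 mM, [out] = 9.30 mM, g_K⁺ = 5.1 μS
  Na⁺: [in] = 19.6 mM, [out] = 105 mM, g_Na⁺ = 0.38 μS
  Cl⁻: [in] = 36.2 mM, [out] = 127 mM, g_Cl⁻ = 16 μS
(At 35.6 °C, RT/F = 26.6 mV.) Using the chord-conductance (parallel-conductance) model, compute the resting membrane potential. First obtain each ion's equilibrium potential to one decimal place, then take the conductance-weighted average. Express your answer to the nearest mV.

E_K⁺ = (26.6/1)·ln(9.30/101) = -63.4 mV
E_Na⁺ = (26.6/1)·ln(105/19.6) = 44.6 mV
E_Cl⁻ = (26.6/-1)·ln(127/36.2) = -33.4 mV
Vm = (Σ gᵢEᵢ)/(Σ gᵢ) = (5.1·-63.4 + 0.38·44.6 + 16·-33.4) / (5.1 + 0.38 + 16)
= -840.79 / 21.48 = -39.14 mV

-39 mV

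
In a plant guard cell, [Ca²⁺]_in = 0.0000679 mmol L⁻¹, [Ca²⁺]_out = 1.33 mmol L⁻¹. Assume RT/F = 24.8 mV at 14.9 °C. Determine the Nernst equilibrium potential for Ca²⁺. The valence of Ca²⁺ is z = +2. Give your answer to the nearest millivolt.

E = (24.8/z) · ln([Ca²⁺]_out/[Ca²⁺]_in) with z = +2.
= (24.8/2) · ln(1.33/0.0000679) = 12.40 · ln(1.959e+04)
= 12.40 · (9.8827) = 122.54 mV

123 mV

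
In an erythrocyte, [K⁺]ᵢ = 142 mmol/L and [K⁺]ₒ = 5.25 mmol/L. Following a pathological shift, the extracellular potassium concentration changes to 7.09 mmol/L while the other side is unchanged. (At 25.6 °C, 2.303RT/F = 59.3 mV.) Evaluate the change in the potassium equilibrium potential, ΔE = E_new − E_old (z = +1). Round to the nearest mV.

E_old = (59.3/1)·log₁₀(5.25/142) = -84.93 mV
E_new = (59.3/1)·log₁₀(7.09/142) = -77.19 mV
ΔE = -77.19 − (-84.93) = 7.74 mV

8 mV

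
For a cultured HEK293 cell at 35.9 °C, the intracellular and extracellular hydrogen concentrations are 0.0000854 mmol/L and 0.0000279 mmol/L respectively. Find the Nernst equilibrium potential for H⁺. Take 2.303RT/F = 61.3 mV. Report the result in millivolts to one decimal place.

E = (61.3/z) · log₁₀([H⁺]_out/[H⁺]_in) with z = +1.
= (61.3/1) · log₁₀(0.0000279/0.0000854) = 61.30 · log₁₀(0.3267)
= 61.30 · (-0.4859) = -29.78 mV

-29.8 mV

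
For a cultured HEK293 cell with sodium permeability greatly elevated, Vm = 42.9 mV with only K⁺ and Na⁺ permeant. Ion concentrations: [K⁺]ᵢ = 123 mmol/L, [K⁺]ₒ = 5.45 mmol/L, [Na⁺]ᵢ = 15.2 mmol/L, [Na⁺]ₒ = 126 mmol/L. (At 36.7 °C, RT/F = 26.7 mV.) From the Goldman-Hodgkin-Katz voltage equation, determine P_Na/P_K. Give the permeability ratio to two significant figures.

Let α = P_Na/P_K. GHK: Vm = 26.7·ln[(Kₒ + α·Naₒ)/(Kᵢ + α·Naᵢ)].
e^(Vm/26.7) = e^(42.9/26.7) = 4.9865
So 4.9865·(Kᵢ + α·Naᵢ) = Kₒ + α·Naₒ → α = (4.9865·123.0 − 5.45) / (126.0 − 4.9865·15.2)
α = (613.3 − 5.45) / (126.0 − 75.8) = 607.9/50.2 = 12.11

12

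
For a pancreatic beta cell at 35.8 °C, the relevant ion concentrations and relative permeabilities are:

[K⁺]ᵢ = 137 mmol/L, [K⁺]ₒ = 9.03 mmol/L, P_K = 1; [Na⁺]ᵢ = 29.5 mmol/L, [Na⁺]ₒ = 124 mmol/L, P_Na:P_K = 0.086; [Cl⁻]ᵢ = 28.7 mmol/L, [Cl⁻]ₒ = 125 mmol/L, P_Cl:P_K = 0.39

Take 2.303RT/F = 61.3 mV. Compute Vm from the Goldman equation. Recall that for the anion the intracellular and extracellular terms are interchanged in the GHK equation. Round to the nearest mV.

Vm = 61.3 · log₁₀[(Σ P·[cation]ₒ + Σ P·[anion]ᵢ) / (Σ P·[cation]ᵢ + Σ P·[anion]ₒ)]
Numerator = 1×9.03 + 0.086×124 + 0.39×28.7 = 30.89
Denominator = 1×137 + 0.086×29.5 + 0.39×125 = 188.3
Vm = 61.3 · log₁₀(0.16404) = 61.3 × (-0.7850) = -48.12 mV

-48 mV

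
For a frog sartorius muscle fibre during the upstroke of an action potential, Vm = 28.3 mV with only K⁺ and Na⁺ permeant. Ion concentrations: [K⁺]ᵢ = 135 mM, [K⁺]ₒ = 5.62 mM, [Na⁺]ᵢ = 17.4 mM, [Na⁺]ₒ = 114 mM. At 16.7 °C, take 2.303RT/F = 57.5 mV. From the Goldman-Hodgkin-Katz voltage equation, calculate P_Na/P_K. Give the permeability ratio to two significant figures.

Let α = P_Na/P_K. GHK: Vm = 57.5·log₁₀[(Kₒ + α·Naₒ)/(Kᵢ + α·Naᵢ)].
10^(Vm/57.5) = 10^(28.3/57.5) = 3.1058
So 3.1058·(Kᵢ + α·Naᵢ) = Kₒ + α·Naₒ → α = (3.1058·135.0 − 5.62) / (114.0 − 3.1058·17.4)
α = (419.3 − 5.62) / (114.0 − 54.04) = 413.7/59.96 = 6.899

6.9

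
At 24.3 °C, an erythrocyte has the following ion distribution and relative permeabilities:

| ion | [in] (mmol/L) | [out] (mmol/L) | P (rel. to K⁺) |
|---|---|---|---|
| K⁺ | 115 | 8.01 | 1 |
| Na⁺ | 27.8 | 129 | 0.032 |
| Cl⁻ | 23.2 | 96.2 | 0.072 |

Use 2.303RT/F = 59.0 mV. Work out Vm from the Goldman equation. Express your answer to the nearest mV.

Vm = 59.0 · log₁₀[(Σ P·[cation]ₒ + Σ P·[anion]ᵢ) / (Σ P·[cation]ᵢ + Σ P·[anion]ₒ)]
Numerator = 1×8.01 + 0.032×129 + 0.072×23.2 = 13.81
Denominator = 1×115 + 0.032×27.8 + 0.072×96.2 = 122.8
Vm = 59.0 · log₁₀(0.11243) = 59.0 × (-0.9491) = -56.00 mV

-56 mV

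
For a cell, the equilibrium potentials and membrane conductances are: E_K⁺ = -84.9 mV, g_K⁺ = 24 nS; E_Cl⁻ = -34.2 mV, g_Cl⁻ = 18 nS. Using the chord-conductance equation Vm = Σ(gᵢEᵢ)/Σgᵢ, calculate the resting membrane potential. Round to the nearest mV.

-63 mV

Σ gᵢEᵢ = 24·(-84.9) + 18·(-34.2) = -2653.20
Σ gᵢ = 24 + 18 = 42
Vm = -2653.20 / 42 = -63.17 mV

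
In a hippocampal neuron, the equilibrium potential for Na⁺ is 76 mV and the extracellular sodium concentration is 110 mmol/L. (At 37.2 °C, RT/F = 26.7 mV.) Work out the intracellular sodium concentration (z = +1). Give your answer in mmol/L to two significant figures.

Nernst: E = (26.7/1) · ln([out]/[in]), so ln([out]/[in]) = 76.0 × 1 / 26.7 = 2.8464.
[out]/[in] = e^(2.8464) = 17.23.
[in] = 110 / 17.23 = 6.386 mmol/L.

6.4 mmol/L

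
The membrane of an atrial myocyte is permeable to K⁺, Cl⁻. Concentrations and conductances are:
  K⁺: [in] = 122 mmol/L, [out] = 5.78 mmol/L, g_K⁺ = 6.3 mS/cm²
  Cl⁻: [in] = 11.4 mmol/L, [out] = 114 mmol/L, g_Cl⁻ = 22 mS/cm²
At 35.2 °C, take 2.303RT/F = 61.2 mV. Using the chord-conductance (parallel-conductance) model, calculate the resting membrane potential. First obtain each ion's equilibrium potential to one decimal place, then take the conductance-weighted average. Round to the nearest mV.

-66 mV

E_K⁺ = (61.2/1)·log₁₀(5.78/122) = -81.1 mV
E_Cl⁻ = (61.2/-1)·log₁₀(114/11.4) = -61.2 mV
Vm = (Σ gᵢEᵢ)/(Σ gᵢ) = (6.3·-81.1 + 22·-61.2) / (6.3 + 22)
= -1857.33 / 28.3 = -65.63 mV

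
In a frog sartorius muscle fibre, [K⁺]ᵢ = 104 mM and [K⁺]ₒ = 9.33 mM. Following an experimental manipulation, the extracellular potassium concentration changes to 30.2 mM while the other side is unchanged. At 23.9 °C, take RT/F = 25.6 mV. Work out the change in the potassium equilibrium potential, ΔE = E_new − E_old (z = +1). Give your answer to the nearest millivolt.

E_old = (25.6/1)·ln(9.33/104) = -61.73 mV
E_new = (25.6/1)·ln(30.2/104) = -31.66 mV
ΔE = -31.66 − (-61.73) = 30.07 mV

30 mV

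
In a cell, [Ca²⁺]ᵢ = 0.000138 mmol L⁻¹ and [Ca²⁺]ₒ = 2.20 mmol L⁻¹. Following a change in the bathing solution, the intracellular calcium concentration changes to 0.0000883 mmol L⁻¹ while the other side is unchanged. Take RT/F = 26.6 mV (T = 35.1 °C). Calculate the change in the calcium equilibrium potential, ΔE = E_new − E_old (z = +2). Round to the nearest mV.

6 mV

E_old = (26.6/2)·ln(2.20/0.000138) = 128.70 mV
E_new = (26.6/2)·ln(2.20/0.0000883) = 134.64 mV
ΔE = 134.64 − (128.70) = 5.94 mV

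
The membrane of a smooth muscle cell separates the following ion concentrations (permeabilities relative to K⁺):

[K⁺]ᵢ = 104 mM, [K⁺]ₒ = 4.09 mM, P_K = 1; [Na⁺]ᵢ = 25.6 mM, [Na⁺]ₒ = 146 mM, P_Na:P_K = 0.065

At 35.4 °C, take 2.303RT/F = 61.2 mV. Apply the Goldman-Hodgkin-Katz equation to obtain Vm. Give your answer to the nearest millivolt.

-55 mV

Vm = 61.2 · log₁₀[(Σ P·[cation]ₒ + Σ P·[anion]ᵢ) / (Σ P·[cation]ᵢ + Σ P·[anion]ₒ)]
Numerator = 1×4.09 + 0.065×146 = 13.58
Denominator = 1×104 + 0.065×25.6 = 105.7
Vm = 61.2 · log₁₀(0.12852) = 61.2 × (-0.8910) = -54.53 mV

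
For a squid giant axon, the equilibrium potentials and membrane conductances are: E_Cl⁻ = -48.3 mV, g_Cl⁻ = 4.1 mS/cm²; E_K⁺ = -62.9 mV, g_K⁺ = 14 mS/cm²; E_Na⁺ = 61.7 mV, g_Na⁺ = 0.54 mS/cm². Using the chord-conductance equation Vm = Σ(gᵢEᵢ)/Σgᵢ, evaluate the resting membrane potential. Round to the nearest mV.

Σ gᵢEᵢ = 4.1·(-48.3) + 14·(-62.9) + 0.54·(61.7) = -1045.31
Σ gᵢ = 4.1 + 14 + 0.54 = 18.64
Vm = -1045.31 / 18.64 = -56.08 mV

-56 mV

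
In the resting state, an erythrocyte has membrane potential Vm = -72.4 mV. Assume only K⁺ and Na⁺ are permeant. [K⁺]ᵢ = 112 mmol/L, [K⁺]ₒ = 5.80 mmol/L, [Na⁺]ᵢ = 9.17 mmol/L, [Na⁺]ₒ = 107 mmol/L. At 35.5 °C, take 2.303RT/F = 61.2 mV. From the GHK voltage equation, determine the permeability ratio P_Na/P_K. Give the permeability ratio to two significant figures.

Let α = P_Na/P_K. GHK: Vm = 61.2·log₁₀[(Kₒ + α·Naₒ)/(Kᵢ + α·Naᵢ)].
10^(Vm/61.2) = 10^(-72.4/61.2) = 0.065614
So 0.065614·(Kᵢ + α·Naᵢ) = Kₒ + α·Naₒ → α = (0.065614·112.0 − 5.8) / (107.0 − 0.065614·9.17)
α = (7.349 − 5.8) / (107.0 − 0.6017) = 1.549/106.4 = 0.01456

0.015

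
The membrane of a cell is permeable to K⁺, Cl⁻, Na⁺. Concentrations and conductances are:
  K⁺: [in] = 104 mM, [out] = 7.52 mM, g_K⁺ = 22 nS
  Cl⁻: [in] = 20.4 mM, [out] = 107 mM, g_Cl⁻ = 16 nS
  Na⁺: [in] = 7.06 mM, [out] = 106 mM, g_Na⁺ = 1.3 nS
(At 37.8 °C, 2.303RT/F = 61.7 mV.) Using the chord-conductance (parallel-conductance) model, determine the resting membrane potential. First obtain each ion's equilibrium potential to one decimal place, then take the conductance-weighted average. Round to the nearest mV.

-55 mV

E_K⁺ = (61.7/1)·log₁₀(7.52/104) = -70.4 mV
E_Cl⁻ = (61.7/-1)·log₁₀(107/20.4) = -44.4 mV
E_Na⁺ = (61.7/1)·log₁₀(106/7.06) = 72.6 mV
Vm = (Σ gᵢEᵢ)/(Σ gᵢ) = (22·-70.4 + 16·-44.4 + 1.3·72.6) / (22 + 16 + 1.3)
= -2164.82 / 39.3 = -55.08 mV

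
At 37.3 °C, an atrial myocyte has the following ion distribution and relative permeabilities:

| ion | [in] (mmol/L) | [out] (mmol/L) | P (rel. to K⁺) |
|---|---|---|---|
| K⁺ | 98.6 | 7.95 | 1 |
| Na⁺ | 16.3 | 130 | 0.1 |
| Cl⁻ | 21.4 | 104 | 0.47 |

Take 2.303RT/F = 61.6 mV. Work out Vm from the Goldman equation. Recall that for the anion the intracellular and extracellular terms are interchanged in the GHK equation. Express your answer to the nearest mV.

-42 mV

Vm = 61.6 · log₁₀[(Σ P·[cation]ₒ + Σ P·[anion]ᵢ) / (Σ P·[cation]ᵢ + Σ P·[anion]ₒ)]
Numerator = 1×7.95 + 0.1×130 + 0.47×21.4 = 31.01
Denominator = 1×98.6 + 0.1×16.3 + 0.47×104 = 149.1
Vm = 61.6 · log₁₀(0.20795) = 61.6 × (-0.6820) = -42.01 mV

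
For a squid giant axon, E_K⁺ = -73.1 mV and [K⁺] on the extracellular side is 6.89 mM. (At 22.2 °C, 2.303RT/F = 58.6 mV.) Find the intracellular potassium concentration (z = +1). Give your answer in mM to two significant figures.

Nernst: E = (58.6/1) · log₁₀([out]/[in]), so log₁₀([out]/[in]) = -73.1 × 1 / 58.6 = -1.2474.
[out]/[in] = 10^(-1.2474) = 0.05657.
[in] = 6.89 / 0.05657 = 121.8 mM.

120 mM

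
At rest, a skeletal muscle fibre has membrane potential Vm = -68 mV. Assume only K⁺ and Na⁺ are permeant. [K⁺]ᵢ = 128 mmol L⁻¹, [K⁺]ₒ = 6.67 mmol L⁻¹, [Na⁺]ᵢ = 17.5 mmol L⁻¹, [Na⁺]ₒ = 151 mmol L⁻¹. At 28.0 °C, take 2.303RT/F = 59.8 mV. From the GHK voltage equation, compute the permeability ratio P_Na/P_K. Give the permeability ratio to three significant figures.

Let α = P_Na/P_K. GHK: Vm = 59.8·log₁₀[(Kₒ + α·Naₒ)/(Kᵢ + α·Naᵢ)].
10^(Vm/59.8) = 10^(-68.0/59.8) = 0.072925
So 0.072925·(Kᵢ + α·Naᵢ) = Kₒ + α·Naₒ → α = (0.072925·128.0 − 6.67) / (151.0 − 0.072925·17.5)
α = (9.334 − 6.67) / (151.0 − 1.276) = 2.664/149.7 = 0.0178

0.0178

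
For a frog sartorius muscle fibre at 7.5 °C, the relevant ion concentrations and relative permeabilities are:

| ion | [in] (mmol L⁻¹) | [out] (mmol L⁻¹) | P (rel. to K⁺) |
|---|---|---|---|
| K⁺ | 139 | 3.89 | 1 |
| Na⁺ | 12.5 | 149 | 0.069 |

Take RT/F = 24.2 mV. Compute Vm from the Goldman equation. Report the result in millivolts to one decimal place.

Vm = 24.2 · ln[(Σ P·[cation]ₒ + Σ P·[anion]ᵢ) / (Σ P·[cation]ᵢ + Σ P·[anion]ₒ)]
Numerator = 1×3.89 + 0.069×149 = 14.17
Denominator = 1×139 + 0.069×12.5 = 139.9
Vm = 24.2 · ln(0.10132) = 24.2 × (-2.2895) = -55.40 mV

-55.4 mV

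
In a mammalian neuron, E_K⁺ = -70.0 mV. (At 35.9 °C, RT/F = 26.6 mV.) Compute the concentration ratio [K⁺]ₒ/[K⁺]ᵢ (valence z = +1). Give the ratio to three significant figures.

ln([out]/[in]) = E·z/(26.6) = -70.0 × 1 / 26.6 = -2.6316
[out]/[in] = e^(-2.6316) = 0.07196

0.0720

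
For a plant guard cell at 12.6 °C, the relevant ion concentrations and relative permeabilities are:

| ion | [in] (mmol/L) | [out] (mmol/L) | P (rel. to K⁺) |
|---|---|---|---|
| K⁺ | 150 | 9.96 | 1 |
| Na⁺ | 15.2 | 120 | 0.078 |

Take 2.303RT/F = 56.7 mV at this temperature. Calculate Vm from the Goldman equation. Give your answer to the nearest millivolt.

-51 mV

Vm = 56.7 · log₁₀[(Σ P·[cation]ₒ + Σ P·[anion]ᵢ) / (Σ P·[cation]ᵢ + Σ P·[anion]ₒ)]
Numerator = 1×9.96 + 0.078×120 = 19.32
Denominator = 1×150 + 0.078×15.2 = 151.2
Vm = 56.7 · log₁₀(0.12779) = 56.7 × (-0.8935) = -50.66 mV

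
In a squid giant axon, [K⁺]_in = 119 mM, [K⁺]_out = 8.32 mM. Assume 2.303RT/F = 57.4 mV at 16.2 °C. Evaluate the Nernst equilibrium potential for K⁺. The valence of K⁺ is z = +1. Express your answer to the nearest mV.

-66 mV

E = (57.4/z) · log₁₀([K⁺]_out/[K⁺]_in) with z = +1.
= (57.4/1) · log₁₀(8.32/119) = 57.40 · log₁₀(0.06992)
= 57.40 · (-1.1554) = -66.32 mV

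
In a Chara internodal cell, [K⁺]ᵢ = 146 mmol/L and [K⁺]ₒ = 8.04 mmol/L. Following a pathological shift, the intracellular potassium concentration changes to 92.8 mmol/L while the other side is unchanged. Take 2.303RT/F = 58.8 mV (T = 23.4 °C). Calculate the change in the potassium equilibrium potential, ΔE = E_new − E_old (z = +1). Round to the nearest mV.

E_old = (58.8/1)·log₁₀(8.04/146) = -74.03 mV
E_new = (58.8/1)·log₁₀(8.04/92.8) = -62.46 mV
ΔE = -62.46 − (-74.03) = 11.57 mV

12 mV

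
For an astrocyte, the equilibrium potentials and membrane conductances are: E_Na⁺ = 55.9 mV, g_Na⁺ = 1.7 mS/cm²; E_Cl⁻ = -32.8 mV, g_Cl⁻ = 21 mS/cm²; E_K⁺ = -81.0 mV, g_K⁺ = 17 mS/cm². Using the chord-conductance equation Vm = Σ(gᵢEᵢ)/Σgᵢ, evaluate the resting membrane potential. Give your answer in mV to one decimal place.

Σ gᵢEᵢ = 1.7·(55.9) + 21·(-32.8) + 17·(-81.0) = -1970.77
Σ gᵢ = 1.7 + 21 + 17 = 39.7
Vm = -1970.77 / 39.7 = -49.64 mV

-49.6 mV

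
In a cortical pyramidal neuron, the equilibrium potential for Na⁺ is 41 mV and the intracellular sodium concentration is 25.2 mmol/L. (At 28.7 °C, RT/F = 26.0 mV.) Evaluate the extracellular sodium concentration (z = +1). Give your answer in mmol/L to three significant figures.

Nernst: E = (26.0/1) · ln([out]/[in]), so ln([out]/[in]) = 41.0 × 1 / 26.0 = 1.5769.
[out]/[in] = e^(1.5769) = 4.84.
[out] = 4.84 × 25.2 = 122 mmol/L.

122 mmol/L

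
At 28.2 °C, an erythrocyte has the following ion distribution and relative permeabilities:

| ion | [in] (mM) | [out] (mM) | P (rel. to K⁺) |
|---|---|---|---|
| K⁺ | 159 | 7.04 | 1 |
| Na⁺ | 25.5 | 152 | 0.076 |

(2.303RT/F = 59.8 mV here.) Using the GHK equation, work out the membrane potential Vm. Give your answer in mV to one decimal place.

Vm = 59.8 · log₁₀[(Σ P·[cation]ₒ + Σ P·[anion]ᵢ) / (Σ P·[cation]ᵢ + Σ P·[anion]ₒ)]
Numerator = 1×7.04 + 0.076×152 = 18.59
Denominator = 1×159 + 0.076×25.5 = 160.9
Vm = 59.8 · log₁₀(0.11552) = 59.8 × (-0.9373) = -56.05 mV

-56.1 mV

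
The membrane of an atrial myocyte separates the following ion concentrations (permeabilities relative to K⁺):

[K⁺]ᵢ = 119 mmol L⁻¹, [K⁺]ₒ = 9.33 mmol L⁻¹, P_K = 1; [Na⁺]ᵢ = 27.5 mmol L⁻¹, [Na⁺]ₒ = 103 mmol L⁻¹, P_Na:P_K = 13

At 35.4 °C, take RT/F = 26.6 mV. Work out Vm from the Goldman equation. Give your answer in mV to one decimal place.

Vm = 26.6 · ln[(Σ P·[cation]ₒ + Σ P·[anion]ᵢ) / (Σ P·[cation]ᵢ + Σ P·[anion]ₒ)]
Numerator = 1×9.33 + 13×103 = 1348
Denominator = 1×119 + 13×27.5 = 476.5
Vm = 26.6 · ln(2.8297) = 26.6 × (1.0402) = 27.67 mV

27.7 mV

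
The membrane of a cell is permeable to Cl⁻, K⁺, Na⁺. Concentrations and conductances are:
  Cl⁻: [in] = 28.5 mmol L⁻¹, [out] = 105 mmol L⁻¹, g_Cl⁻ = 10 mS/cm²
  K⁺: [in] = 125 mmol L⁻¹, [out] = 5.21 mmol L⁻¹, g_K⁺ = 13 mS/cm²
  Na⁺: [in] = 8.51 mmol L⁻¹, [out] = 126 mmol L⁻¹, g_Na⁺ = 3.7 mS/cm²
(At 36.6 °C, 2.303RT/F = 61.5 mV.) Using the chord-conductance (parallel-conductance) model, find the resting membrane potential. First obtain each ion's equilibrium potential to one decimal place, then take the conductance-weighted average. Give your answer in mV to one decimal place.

-44.4 mV

E_Cl⁻ = (61.5/-1)·log₁₀(105/28.5) = -34.8 mV
E_K⁺ = (61.5/1)·log₁₀(5.21/125) = -84.9 mV
E_Na⁺ = (61.5/1)·log₁₀(126/8.51) = 72.0 mV
Vm = (Σ gᵢEᵢ)/(Σ gᵢ) = (10·-34.8 + 13·-84.9 + 3.7·72.0) / (10 + 13 + 3.7)
= -1185.30 / 26.7 = -44.39 mV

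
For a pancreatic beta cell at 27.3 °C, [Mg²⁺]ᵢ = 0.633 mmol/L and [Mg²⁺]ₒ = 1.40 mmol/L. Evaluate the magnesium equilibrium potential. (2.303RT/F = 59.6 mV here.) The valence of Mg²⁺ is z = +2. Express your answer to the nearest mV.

E = (59.6/z) · log₁₀([Mg²⁺]_out/[Mg²⁺]_in) with z = +2.
= (59.6/2) · log₁₀(1.40/0.633) = 29.80 · log₁₀(2.212)
= 29.80 · (0.3447) = 10.27 mV

10 mV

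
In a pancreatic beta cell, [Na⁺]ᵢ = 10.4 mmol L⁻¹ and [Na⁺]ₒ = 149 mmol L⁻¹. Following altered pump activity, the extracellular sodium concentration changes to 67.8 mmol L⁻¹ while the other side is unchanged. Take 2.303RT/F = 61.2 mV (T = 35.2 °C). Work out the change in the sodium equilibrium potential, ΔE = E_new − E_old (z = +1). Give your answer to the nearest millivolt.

-21 mV

E_old = (61.2/1)·log₁₀(149/10.4) = 70.76 mV
E_new = (61.2/1)·log₁₀(67.8/10.4) = 49.83 mV
ΔE = 49.83 − (70.76) = -20.93 mV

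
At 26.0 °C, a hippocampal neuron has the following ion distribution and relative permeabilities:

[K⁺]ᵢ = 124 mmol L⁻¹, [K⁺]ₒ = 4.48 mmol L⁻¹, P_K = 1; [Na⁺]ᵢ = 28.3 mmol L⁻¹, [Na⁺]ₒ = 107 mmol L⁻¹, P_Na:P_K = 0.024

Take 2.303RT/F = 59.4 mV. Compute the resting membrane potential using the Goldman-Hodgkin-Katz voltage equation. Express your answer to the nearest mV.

-74 mV

Vm = 59.4 · log₁₀[(Σ P·[cation]ₒ + Σ P·[anion]ᵢ) / (Σ P·[cation]ᵢ + Σ P·[anion]ₒ)]
Numerator = 1×4.48 + 0.024×107 = 7.048
Denominator = 1×124 + 0.024×28.3 = 124.7
Vm = 59.4 · log₁₀(0.056529) = 59.4 × (-1.2477) = -74.12 mV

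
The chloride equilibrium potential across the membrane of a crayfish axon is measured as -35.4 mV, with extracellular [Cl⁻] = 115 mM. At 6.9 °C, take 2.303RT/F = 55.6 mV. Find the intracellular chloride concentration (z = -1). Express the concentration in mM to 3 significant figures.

26.5 mM

Nernst: E = (55.6/-1) · log₁₀([out]/[in]), so log₁₀([out]/[in]) = -35.4 × -1 / 55.6 = 0.6367.
[out]/[in] = 10^(0.6367) = 4.332.
[in] = 115 / 4.332 = 26.55 mM.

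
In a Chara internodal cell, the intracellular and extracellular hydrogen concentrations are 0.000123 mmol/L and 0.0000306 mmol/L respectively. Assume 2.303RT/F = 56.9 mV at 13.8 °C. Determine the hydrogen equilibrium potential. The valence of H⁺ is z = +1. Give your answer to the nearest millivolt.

E = (56.9/z) · log₁₀([H⁺]_out/[H⁺]_in) with z = +1.
= (56.9/1) · log₁₀(0.0000306/0.000123) = 56.90 · log₁₀(0.2488)
= 56.90 · (-0.6042) = -34.38 mV

-34 mV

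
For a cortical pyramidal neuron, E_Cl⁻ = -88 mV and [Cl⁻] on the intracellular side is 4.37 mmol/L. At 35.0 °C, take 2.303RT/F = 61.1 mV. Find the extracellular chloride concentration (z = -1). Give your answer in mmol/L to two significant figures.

Nernst: E = (61.1/-1) · log₁₀([out]/[in]), so log₁₀([out]/[in]) = -88.0 × -1 / 61.1 = 1.4403.
[out]/[in] = 10^(1.4403) = 27.56.
[out] = 27.56 × 4.37 = 120.4 mmol/L.

120 mmol/L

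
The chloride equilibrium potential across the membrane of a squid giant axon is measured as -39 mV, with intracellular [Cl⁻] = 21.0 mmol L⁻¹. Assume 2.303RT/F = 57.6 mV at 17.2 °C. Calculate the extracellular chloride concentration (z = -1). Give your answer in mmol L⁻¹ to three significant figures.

99.8 mmol L⁻¹

Nernst: E = (57.6/-1) · log₁₀([out]/[in]), so log₁₀([out]/[in]) = -39.0 × -1 / 57.6 = 0.6771.
[out]/[in] = 10^(0.6771) = 4.754.
[out] = 4.754 × 21.0 = 99.84 mmol L⁻¹.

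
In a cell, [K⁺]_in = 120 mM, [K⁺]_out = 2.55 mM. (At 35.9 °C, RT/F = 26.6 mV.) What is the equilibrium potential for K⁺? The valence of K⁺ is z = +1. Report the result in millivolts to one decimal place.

E = (26.6/z) · ln([K⁺]_out/[K⁺]_in) with z = +1.
= (26.6/1) · ln(2.55/120) = 26.60 · ln(0.02125)
= 26.60 · (-3.8514) = -102.45 mV

-102.4 mV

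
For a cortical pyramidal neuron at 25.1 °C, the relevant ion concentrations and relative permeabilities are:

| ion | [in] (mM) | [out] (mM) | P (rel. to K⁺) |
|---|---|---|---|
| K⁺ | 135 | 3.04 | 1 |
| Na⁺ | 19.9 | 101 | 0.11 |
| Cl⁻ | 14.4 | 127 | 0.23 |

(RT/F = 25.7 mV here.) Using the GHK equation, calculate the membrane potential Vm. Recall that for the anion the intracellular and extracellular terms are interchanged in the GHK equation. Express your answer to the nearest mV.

-58 mV

Vm = 25.7 · ln[(Σ P·[cation]ₒ + Σ P·[anion]ᵢ) / (Σ P·[cation]ᵢ + Σ P·[anion]ₒ)]
Numerator = 1×3.04 + 0.11×101 + 0.23×14.4 = 17.46
Denominator = 1×135 + 0.11×19.9 + 0.23×127 = 166.4
Vm = 25.7 · ln(0.10494) = 25.7 × (-2.2544) = -57.94 mV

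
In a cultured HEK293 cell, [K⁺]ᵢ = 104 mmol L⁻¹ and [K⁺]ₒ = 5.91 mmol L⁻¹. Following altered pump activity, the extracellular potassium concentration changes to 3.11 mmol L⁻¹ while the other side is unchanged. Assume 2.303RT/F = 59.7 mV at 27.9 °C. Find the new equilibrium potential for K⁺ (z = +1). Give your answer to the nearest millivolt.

-91 mV

After the shift: [K⁺]_out = 3.11, [K⁺]_in = 104 mmol L⁻¹.
E_new = (59.7/1)·log₁₀(3.11/104) = 59.70 · (-1.5243) = -91.00 mV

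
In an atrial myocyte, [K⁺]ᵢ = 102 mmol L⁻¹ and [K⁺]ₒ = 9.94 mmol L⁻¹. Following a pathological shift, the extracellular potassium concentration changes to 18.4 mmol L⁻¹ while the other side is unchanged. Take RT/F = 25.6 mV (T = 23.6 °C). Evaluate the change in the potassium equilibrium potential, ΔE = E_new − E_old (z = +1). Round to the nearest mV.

E_old = (25.6/1)·ln(9.94/102) = -59.61 mV
E_new = (25.6/1)·ln(18.4/102) = -43.84 mV
ΔE = -43.84 − (-59.61) = 15.76 mV

16 mV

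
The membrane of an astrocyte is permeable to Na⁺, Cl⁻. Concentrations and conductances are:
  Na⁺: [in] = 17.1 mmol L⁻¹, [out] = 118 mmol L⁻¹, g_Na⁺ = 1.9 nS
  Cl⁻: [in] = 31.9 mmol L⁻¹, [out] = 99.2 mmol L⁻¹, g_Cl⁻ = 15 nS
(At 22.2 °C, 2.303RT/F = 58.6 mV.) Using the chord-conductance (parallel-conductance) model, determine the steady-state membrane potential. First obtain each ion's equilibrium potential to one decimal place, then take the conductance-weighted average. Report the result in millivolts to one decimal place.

-20.1 mV

E_Na⁺ = (58.6/1)·log₁₀(118/17.1) = 49.2 mV
E_Cl⁻ = (58.6/-1)·log₁₀(99.2/31.9) = -28.9 mV
Vm = (Σ gᵢEᵢ)/(Σ gᵢ) = (1.9·49.2 + 15·-28.9) / (1.9 + 15)
= -340.02 / 16.9 = -20.12 mV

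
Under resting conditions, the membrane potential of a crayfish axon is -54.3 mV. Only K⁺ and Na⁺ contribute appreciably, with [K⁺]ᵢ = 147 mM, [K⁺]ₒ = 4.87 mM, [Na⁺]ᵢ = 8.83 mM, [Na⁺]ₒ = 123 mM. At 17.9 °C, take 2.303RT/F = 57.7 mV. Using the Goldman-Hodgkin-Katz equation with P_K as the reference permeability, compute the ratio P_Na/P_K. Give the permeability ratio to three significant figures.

Let α = P_Na/P_K. GHK: Vm = 57.7·log₁₀[(Kₒ + α·Naₒ)/(Kᵢ + α·Naᵢ)].
10^(Vm/57.7) = 10^(-54.3/57.7) = 0.11453
So 0.11453·(Kᵢ + α·Naᵢ) = Kₒ + α·Naₒ → α = (0.11453·147.0 − 4.87) / (123.0 − 0.11453·8.83)
α = (16.84 − 4.87) / (123.0 − 1.011) = 11.97/122 = 0.09809

0.0981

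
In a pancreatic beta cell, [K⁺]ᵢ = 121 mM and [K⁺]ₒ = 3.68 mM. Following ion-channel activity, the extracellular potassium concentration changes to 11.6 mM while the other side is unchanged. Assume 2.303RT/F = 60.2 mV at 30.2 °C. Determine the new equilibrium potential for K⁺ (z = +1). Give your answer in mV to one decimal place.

After the shift: [K⁺]_out = 11.6, [K⁺]_in = 121 mM.
E_new = (60.2/1)·log₁₀(11.6/121) = 60.20 · (-1.0183) = -61.30 mV

-61.3 mV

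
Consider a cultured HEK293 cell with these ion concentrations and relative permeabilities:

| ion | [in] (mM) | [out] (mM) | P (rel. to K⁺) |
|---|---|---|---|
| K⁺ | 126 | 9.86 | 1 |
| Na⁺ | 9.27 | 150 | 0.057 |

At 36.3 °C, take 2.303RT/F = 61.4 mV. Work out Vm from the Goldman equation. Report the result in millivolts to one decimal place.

Vm = 61.4 · log₁₀[(Σ P·[cation]ₒ + Σ P·[anion]ᵢ) / (Σ P·[cation]ᵢ + Σ P·[anion]ₒ)]
Numerator = 1×9.86 + 0.057×150 = 18.41
Denominator = 1×126 + 0.057×9.27 = 126.5
Vm = 61.4 · log₁₀(0.1455) = 61.4 × (-0.8371) = -51.40 mV

-51.4 mV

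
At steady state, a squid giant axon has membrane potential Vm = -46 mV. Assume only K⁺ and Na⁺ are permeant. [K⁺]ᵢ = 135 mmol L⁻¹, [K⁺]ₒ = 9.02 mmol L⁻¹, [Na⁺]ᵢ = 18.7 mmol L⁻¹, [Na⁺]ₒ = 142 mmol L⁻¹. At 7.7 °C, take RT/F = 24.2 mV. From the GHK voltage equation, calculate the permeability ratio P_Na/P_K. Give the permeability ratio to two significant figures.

0.080

Let α = P_Na/P_K. GHK: Vm = 24.2·ln[(Kₒ + α·Naₒ)/(Kᵢ + α·Naᵢ)].
e^(Vm/24.2) = e^(-46.0/24.2) = 0.14945
So 0.14945·(Kᵢ + α·Naᵢ) = Kₒ + α·Naₒ → α = (0.14945·135.0 − 9.02) / (142.0 − 0.14945·18.7)
α = (20.18 − 9.02) / (142.0 − 2.795) = 11.16/139.2 = 0.08013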